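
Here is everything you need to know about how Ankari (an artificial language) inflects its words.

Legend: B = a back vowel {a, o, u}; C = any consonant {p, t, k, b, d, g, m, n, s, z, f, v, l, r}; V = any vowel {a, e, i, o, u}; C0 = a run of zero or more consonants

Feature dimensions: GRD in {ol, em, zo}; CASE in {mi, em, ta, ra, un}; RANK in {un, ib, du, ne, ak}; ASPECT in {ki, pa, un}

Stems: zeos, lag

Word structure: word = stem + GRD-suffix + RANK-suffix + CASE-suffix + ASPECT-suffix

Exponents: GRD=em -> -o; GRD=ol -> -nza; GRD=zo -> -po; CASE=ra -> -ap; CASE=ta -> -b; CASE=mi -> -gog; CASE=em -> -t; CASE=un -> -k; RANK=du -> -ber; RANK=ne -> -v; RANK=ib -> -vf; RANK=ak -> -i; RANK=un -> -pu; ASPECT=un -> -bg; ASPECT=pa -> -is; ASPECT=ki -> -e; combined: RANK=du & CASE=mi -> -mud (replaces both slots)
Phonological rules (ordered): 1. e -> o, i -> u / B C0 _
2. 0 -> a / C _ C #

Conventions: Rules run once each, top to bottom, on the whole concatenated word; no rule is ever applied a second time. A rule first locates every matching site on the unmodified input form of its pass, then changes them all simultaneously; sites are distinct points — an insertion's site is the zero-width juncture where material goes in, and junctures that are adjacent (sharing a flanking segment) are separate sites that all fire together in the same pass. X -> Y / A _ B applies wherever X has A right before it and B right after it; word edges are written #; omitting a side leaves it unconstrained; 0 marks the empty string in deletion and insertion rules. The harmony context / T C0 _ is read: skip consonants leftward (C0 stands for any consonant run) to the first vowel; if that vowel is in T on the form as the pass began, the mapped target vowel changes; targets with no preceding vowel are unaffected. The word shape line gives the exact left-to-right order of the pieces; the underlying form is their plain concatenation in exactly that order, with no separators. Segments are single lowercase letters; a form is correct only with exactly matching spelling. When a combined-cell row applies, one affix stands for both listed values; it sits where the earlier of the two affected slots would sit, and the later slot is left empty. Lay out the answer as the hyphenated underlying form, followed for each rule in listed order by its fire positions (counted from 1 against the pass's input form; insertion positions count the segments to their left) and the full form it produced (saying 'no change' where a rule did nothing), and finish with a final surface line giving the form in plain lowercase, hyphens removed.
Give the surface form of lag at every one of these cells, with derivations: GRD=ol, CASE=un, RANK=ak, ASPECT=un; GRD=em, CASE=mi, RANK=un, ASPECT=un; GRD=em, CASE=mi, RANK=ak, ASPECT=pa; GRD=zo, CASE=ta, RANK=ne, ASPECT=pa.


cell GRD=ol, CASE=un, RANK=ak, ASPECT=un:
underlying: lag-nza-i-k-bg
1. e -> o, i -> u / B C0 _: fires at position(s) 7: lagnzaukbg
2. 0 -> a / C _ C #: inserts after position(s) 9: lagnzaukbag
surface: lagnzaukbag

cell GRD=em, CASE=mi, RANK=un, ASPECT=un:
underlying: lag-o-pu-gog-bg
1. e -> o, i -> u / B C0 _: no change
2. 0 -> a / C _ C #: inserts after position(s) 10: lagopugogbag
surface: lagopugogbag

cell GRD=em, CASE=mi, RANK=ak, ASPECT=pa:
underlying: lag-o-i-gog-is
1. e -> o, i -> u / B C0 _: fires at position(s) 5, 9: lagougogus
2. 0 -> a / C _ C #: no change
surface: lagougogus

cell GRD=zo, CASE=ta, RANK=ne, ASPECT=pa:
underlying: lag-po-v-b-is
1. e -> o, i -> u / B C0 _: fires at position(s) 8: lagpovbus
2. 0 -> a / C _ C #: no change
surface: lagpovbus


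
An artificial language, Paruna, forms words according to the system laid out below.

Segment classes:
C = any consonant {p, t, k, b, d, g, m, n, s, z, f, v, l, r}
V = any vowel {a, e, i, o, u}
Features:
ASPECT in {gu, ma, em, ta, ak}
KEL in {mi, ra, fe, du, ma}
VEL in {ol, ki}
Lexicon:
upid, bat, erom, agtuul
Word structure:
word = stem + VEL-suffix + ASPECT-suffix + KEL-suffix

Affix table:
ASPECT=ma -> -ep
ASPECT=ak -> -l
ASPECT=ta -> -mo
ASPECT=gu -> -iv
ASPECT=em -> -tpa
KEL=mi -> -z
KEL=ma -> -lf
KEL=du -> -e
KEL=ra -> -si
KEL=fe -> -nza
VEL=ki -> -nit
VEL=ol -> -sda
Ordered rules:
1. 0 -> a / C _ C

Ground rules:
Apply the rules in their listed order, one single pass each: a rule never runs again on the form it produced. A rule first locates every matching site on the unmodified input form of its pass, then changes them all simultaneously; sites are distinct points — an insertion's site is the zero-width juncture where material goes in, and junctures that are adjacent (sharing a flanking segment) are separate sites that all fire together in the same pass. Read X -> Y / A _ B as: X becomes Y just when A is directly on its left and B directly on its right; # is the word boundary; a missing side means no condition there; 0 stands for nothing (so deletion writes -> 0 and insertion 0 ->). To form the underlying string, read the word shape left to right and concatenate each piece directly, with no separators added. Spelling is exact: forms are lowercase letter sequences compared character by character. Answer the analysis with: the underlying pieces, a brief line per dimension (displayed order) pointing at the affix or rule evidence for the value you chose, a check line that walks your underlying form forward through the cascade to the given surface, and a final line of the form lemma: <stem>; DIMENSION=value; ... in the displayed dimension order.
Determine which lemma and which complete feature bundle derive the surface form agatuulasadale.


underlying: agtuul-sda-l-e
ASPECT=ak - signalled by the affix -l
KEL=du - signalled by the affix -e
VEL=ol - signalled by the affix -sda
check: agtuulsdale -> agatuulasadale
lemma: agtuul; ASPECT=ak; KEL=du; VEL=ol


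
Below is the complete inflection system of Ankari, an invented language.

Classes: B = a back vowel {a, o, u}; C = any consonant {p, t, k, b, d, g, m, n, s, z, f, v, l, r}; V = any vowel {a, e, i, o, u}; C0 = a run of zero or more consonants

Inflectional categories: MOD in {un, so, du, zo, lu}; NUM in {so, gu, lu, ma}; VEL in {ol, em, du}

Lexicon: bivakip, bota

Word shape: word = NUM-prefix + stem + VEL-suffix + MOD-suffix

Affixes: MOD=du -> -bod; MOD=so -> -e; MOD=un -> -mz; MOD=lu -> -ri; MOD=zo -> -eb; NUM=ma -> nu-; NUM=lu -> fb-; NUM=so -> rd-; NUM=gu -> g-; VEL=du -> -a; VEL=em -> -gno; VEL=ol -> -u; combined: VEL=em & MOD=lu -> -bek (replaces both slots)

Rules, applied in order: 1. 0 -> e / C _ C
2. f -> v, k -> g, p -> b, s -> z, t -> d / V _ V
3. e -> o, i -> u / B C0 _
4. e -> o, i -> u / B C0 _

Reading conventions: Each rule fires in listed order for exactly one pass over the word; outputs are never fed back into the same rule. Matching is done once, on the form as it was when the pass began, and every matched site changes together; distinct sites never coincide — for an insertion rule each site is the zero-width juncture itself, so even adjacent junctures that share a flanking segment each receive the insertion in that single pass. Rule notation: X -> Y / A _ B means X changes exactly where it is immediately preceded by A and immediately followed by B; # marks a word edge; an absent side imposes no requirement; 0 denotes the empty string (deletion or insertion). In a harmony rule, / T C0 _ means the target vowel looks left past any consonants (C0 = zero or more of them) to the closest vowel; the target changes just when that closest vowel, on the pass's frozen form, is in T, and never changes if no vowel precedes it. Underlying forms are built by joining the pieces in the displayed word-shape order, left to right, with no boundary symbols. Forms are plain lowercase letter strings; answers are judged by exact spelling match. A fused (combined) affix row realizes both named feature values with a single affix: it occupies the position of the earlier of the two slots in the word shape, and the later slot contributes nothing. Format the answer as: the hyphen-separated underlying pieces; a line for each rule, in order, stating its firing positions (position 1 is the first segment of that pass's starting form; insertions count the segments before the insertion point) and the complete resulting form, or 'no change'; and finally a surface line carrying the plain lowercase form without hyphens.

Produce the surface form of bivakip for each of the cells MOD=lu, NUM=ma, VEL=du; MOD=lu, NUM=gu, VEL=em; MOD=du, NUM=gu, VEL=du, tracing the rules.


cell MOD=lu, NUM=ma, VEL=du:
underlying: nu-bivakip-a-ri
1. 0 -> e / C _ C: no change
2. f -> v, k -> g, p -> b, s -> z, t -> d / V _ V: fires at position(s) 7, 9: nubivagibari
3. e -> o, i -> u / B C0 _: fires at position(s) 4, 8, 12: nubuvagubaru
4. e -> o, i -> u / B C0 _: no change
surface: nubuvagubaru

cell MOD=lu, NUM=gu, VEL=em:
underlying: g-bivakip-bek
1. 0 -> e / C _ C: inserts after position(s) 1, 8: gebivakipebek
2. f -> v, k -> g, p -> b, s -> z, t -> d / V _ V: fires at position(s) 7, 9: gebivagibebek
3. e -> o, i -> u / B C0 _: fires at position(s) 8: gebivagubebek
4. e -> o, i -> u / B C0 _: fires at position(s) 10: gebivagubobek
surface: gebivagubobek

cell MOD=du, NUM=gu, VEL=du:
underlying: g-bivakip-a-bod
1. 0 -> e / C _ C: inserts after position(s) 1: gebivakipabod
2. f -> v, k -> g, p -> b, s -> z, t -> d / V _ V: fires at position(s) 7, 9: gebivagibabod
3. e -> o, i -> u / B C0 _: fires at position(s) 8: gebivagubabod
4. e -> o, i -> u / B C0 _: no change
surface: gebivagubabod


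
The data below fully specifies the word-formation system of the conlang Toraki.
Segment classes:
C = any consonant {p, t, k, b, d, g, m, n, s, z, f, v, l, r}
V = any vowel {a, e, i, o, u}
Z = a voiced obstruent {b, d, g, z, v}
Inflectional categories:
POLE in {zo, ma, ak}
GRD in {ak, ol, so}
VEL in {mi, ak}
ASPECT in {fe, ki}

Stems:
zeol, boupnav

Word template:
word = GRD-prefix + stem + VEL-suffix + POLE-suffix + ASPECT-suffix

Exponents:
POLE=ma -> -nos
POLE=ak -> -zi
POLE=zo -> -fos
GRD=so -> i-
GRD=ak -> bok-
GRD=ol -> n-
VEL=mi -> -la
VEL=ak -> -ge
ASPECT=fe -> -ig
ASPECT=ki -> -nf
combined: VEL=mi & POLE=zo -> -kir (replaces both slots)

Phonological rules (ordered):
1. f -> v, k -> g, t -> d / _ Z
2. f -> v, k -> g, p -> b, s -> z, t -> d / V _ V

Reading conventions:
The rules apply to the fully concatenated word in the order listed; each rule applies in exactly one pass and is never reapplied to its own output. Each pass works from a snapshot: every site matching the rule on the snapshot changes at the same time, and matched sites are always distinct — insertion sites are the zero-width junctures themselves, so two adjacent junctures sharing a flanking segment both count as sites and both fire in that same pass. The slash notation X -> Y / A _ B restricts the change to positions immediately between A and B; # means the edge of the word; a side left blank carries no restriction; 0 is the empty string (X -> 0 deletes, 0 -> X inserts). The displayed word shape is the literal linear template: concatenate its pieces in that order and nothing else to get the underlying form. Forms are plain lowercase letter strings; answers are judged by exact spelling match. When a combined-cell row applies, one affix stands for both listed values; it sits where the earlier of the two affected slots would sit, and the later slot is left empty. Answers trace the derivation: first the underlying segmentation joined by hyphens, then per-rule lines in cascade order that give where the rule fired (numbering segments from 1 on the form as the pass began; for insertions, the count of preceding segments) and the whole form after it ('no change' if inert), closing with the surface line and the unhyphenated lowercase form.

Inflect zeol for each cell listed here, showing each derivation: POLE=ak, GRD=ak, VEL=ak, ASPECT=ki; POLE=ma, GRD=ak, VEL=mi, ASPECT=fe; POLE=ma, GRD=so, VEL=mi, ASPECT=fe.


cell POLE=ak, GRD=ak, VEL=ak, ASPECT=ki:
underlying: bok-zeol-ge-zi-nf
1. f -> v, k -> g, t -> d / _ Z: fires at position(s) 3: bogzeolgezinf
2. f -> v, k -> g, p -> b, s -> z, t -> d / V _ V: no change
surface: bogzeolgezinf

cell POLE=ma, GRD=ak, VEL=mi, ASPECT=fe:
underlying: bok-zeol-la-nos-ig
1. f -> v, k -> g, t -> d / _ Z: fires at position(s) 3: bogzeollanosig
2. f -> v, k -> g, p -> b, s -> z, t -> d / V _ V: fires at position(s) 12: bogzeollanozig
surface: bogzeollanozig

cell POLE=ma, GRD=so, VEL=mi, ASPECT=fe:
underlying: i-zeol-la-nos-ig
1. f -> v, k -> g, t -> d / _ Z: no change
2. f -> v, k -> g, p -> b, s -> z, t -> d / V _ V: fires at position(s) 10: izeollanozig
surface: izeollanozig


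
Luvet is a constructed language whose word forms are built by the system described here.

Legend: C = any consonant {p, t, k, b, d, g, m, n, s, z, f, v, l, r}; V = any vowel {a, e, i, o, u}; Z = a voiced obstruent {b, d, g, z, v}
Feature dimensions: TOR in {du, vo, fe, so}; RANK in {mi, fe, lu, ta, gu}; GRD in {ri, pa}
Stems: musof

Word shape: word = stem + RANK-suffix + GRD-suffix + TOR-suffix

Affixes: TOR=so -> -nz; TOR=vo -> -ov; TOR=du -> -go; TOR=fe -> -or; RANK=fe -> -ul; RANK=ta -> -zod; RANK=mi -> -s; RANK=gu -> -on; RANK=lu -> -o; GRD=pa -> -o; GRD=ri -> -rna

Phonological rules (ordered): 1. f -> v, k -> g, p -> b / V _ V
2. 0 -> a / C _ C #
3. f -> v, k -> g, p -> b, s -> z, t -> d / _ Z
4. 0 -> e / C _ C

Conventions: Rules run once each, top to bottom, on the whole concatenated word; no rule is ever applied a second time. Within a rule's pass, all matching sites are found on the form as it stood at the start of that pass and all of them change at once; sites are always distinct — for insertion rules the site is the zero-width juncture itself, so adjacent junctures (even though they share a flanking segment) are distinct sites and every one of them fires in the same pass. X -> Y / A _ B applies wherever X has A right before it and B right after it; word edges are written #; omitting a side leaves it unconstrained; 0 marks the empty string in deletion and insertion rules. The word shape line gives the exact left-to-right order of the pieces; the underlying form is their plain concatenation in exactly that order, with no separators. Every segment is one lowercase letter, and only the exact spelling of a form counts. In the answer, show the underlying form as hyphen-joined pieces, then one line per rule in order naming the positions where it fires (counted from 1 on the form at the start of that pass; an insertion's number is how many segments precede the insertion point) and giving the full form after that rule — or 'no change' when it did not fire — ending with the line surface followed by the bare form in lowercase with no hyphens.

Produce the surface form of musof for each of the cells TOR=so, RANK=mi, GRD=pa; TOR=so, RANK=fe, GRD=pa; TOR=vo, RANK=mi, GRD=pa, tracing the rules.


cell TOR=so, RANK=mi, GRD=pa:
underlying: musof-s-o-nz
1. f -> v, k -> g, p -> b / V _ V: no change
2. 0 -> a / C _ C #: inserts after position(s) 8: musofsonaz
3. f -> v, k -> g, p -> b, s -> z, t -> d / _ Z: no change
4. 0 -> e / C _ C: inserts after position(s) 5: musofesonaz
surface: musofesonaz

cell TOR=so, RANK=fe, GRD=pa:
underlying: musof-ul-o-nz
1. f -> v, k -> g, p -> b / V _ V: fires at position(s) 5: musovulonz
2. 0 -> a / C _ C #: inserts after position(s) 9: musovulonaz
3. f -> v, k -> g, p -> b, s -> z, t -> d / _ Z: no change
4. 0 -> e / C _ C: no change
surface: musovulonaz

cell TOR=vo, RANK=mi, GRD=pa:
underlying: musof-s-o-ov
1. f -> v, k -> g, p -> b / V _ V: no change
2. 0 -> a / C _ C #: no change
3. f -> v, k -> g, p -> b, s -> z, t -> d / _ Z: no change
4. 0 -> e / C _ C: inserts after position(s) 5: musofesoov
surface: musofesoov


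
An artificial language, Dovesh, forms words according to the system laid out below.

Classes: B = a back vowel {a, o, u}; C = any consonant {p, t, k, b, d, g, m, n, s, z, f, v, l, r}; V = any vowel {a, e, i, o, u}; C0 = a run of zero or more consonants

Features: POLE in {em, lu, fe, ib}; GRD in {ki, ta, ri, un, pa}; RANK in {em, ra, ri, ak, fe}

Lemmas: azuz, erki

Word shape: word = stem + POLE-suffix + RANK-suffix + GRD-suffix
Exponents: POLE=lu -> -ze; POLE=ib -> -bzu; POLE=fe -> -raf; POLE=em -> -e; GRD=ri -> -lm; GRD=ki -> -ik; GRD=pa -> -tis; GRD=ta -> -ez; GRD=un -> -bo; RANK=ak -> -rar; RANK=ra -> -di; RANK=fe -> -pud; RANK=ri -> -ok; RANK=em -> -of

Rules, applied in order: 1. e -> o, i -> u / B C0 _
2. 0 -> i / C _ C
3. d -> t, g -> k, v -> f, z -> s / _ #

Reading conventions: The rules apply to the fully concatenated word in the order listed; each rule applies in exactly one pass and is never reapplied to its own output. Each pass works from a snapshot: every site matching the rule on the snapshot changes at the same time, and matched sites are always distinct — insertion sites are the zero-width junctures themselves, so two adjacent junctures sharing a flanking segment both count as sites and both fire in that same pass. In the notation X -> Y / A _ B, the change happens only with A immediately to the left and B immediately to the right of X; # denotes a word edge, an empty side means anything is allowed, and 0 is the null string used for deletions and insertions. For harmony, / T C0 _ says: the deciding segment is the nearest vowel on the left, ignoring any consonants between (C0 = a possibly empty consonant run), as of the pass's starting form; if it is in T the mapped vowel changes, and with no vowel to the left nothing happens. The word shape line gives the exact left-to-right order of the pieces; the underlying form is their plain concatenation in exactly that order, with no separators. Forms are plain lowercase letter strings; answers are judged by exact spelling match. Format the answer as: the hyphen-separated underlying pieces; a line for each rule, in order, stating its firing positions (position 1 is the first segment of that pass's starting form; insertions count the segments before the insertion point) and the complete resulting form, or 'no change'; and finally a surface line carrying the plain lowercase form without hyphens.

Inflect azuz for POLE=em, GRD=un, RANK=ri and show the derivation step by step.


underlying: azuz-e-ok-bo
1. e -> o, i -> u / B C0 _: fires at position(s) 5: azuzookbo
2. 0 -> i / C _ C: inserts after position(s) 7: azuzookibo
3. d -> t, g -> k, v -> f, z -> s / _ #: no change
surface: azuzookibo


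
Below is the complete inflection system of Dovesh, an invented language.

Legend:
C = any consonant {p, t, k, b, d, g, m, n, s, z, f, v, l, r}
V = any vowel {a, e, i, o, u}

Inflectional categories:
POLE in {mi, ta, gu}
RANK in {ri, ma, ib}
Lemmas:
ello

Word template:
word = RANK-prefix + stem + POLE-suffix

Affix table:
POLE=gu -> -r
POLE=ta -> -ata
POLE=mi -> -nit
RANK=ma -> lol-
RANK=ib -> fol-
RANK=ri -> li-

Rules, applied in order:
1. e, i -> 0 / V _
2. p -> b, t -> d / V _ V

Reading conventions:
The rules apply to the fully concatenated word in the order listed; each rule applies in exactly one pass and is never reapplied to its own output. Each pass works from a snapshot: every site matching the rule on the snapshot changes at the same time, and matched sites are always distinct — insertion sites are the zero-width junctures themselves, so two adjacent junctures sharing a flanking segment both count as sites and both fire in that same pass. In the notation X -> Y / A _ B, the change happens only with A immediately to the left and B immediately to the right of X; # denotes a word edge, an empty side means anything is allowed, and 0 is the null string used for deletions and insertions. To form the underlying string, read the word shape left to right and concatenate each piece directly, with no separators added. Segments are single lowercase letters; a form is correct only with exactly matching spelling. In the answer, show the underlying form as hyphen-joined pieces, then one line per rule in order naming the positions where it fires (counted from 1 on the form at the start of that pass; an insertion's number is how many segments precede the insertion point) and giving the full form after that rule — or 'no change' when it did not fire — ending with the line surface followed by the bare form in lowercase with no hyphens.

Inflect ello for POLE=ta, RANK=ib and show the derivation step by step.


underlying: fol-ello-ata
1. e, i -> 0 / V _: no change
2. p -> b, t -> d / V _ V: fires at position(s) 9: folelloada
surface: folelloada


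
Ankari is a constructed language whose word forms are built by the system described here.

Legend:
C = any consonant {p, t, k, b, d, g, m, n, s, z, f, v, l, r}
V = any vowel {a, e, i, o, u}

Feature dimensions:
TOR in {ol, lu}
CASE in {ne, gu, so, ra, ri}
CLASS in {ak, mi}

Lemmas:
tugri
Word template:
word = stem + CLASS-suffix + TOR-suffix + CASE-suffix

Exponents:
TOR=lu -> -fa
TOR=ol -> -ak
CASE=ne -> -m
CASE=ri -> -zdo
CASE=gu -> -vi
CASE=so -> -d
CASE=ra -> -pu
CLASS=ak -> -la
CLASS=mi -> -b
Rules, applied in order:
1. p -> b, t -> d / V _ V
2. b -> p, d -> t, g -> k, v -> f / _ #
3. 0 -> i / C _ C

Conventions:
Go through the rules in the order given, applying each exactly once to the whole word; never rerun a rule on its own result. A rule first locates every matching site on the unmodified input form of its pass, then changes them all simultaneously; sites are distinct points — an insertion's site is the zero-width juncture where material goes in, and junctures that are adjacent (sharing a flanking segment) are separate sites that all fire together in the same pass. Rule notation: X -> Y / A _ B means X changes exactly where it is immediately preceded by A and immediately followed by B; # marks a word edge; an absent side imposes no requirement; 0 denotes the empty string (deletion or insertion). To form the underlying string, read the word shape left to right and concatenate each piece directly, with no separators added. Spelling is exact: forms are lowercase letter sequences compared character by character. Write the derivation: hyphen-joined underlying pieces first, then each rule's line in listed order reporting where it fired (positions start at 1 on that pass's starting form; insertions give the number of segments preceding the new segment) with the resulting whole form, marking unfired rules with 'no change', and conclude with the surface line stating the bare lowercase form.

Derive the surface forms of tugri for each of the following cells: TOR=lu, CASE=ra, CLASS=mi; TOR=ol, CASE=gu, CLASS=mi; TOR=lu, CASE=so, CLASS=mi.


cell TOR=lu, CASE=ra, CLASS=mi:
underlying: tugri-b-fa-pu
1. p -> b, t -> d / V _ V: fires at position(s) 9: tugribfabu
2. b -> p, d -> t, g -> k, v -> f / _ #: no change
3. 0 -> i / C _ C: inserts after position(s) 3, 6: tugiribifabu
surface: tugiribifabu

cell TOR=ol, CASE=gu, CLASS=mi:
underlying: tugri-b-ak-vi
1. p -> b, t -> d / V _ V: no change
2. b -> p, d -> t, g -> k, v -> f / _ #: no change
3. 0 -> i / C _ C: inserts after position(s) 3, 8: tugiribakivi
surface: tugiribakivi

cell TOR=lu, CASE=so, CLASS=mi:
underlying: tugri-b-fa-d
1. p -> b, t -> d / V _ V: no change
2. b -> p, d -> t, g -> k, v -> f / _ #: fires at position(s) 9: tugribfat
3. 0 -> i / C _ C: inserts after position(s) 3, 6: tugiribifat
surface: tugiribifat


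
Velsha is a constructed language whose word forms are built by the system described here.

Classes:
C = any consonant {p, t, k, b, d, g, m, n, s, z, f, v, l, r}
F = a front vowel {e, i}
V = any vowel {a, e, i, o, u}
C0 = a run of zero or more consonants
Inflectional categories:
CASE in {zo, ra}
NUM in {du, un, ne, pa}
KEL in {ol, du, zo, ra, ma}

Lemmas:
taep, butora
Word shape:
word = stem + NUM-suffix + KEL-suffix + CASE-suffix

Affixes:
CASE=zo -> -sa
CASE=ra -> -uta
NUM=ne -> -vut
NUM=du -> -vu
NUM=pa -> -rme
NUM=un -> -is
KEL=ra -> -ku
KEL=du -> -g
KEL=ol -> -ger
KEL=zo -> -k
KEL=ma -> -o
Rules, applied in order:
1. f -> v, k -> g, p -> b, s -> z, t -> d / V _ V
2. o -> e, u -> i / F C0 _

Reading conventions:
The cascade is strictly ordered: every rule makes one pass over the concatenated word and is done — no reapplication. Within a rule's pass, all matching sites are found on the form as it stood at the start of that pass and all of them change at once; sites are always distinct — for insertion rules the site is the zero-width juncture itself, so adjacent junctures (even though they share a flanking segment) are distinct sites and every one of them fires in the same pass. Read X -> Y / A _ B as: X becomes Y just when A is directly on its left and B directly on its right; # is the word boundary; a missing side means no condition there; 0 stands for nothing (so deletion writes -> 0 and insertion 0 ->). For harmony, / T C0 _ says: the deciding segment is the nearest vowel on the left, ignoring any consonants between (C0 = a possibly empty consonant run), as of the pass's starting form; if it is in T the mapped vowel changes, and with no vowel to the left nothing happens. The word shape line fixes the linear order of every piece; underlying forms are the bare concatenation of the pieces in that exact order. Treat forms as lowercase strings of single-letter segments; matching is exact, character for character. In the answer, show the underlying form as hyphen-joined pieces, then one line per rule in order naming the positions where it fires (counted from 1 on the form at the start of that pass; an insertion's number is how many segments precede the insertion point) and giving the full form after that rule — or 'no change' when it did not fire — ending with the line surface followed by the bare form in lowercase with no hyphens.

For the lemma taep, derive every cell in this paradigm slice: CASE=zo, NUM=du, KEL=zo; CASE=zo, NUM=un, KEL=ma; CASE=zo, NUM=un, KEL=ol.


cell CASE=zo, NUM=du, KEL=zo:
underlying: taep-vu-k-sa
1. f -> v, k -> g, p -> b, s -> z, t -> d / V _ V: no change
2. o -> e, u -> i / F C0 _: fires at position(s) 6: taepviksa
surface: taepviksa

cell CASE=zo, NUM=un, KEL=ma:
underlying: taep-is-o-sa
1. f -> v, k -> g, p -> b, s -> z, t -> d / V _ V: fires at position(s) 4, 6, 8: taebizoza
2. o -> e, u -> i / F C0 _: fires at position(s) 7: taebizeza
surface: taebizeza

cell CASE=zo, NUM=un, KEL=ol:
underlying: taep-is-ger-sa
1. f -> v, k -> g, p -> b, s -> z, t -> d / V _ V: fires at position(s) 4: taebisgersa
2. o -> e, u -> i / F C0 _: no change
surface: taebisgersa


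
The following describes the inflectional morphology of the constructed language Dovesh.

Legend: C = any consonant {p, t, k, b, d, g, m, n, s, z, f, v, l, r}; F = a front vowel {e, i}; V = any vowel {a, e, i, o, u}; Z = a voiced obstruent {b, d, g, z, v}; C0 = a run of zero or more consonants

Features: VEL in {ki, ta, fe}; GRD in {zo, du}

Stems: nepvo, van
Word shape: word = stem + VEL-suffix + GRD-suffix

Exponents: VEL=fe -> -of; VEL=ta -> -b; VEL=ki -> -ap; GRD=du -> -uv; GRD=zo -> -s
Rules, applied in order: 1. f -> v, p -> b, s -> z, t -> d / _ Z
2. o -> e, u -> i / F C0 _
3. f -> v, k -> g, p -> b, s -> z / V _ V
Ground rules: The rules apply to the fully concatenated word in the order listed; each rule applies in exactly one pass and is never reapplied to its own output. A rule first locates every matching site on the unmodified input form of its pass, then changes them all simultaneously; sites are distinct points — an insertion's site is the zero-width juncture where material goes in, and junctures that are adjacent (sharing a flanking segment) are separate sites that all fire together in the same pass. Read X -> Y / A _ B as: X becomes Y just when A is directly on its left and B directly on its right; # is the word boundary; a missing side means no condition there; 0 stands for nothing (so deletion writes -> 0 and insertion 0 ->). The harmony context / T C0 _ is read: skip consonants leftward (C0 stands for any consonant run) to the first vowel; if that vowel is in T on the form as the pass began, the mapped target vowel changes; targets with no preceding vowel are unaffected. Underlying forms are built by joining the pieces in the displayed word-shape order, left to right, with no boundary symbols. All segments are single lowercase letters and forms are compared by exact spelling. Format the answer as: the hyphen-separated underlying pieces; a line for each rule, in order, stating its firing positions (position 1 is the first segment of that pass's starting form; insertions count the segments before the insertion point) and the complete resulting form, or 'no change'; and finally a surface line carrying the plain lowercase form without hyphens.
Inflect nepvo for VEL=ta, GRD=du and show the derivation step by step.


underlying: nepvo-b-uv
1. f -> v, p -> b, s -> z, t -> d / _ Z: fires at position(s) 3: nebvobuv
2. o -> e, u -> i / F C0 _: fires at position(s) 5: nebvebuv
3. f -> v, k -> g, p -> b, s -> z / V _ V: no change
surface: nebvebuv


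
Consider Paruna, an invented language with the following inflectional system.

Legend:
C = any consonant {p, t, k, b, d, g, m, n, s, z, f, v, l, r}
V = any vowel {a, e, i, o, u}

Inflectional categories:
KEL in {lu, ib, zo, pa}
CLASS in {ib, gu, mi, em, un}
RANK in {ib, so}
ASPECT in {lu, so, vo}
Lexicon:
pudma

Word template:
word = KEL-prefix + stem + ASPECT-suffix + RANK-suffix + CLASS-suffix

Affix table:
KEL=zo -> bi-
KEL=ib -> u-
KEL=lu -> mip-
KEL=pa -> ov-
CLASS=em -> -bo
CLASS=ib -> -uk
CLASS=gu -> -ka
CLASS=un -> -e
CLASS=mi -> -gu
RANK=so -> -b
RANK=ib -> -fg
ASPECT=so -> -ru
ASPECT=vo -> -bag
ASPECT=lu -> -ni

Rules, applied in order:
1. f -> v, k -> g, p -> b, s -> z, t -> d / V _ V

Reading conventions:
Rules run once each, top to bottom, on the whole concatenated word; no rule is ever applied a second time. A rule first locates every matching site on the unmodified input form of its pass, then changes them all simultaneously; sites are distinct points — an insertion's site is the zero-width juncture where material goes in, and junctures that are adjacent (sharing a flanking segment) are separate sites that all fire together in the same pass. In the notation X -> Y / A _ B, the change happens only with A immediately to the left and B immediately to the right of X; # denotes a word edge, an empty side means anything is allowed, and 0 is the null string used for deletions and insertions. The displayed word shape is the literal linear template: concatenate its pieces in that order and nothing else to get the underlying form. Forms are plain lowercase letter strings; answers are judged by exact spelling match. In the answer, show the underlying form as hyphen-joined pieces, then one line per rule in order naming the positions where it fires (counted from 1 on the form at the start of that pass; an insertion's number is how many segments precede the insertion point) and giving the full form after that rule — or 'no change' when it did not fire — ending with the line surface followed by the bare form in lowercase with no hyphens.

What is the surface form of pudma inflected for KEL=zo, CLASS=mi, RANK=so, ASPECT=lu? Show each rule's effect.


underlying: bi-pudma-ni-b-gu
1. f -> v, k -> g, p -> b, s -> z, t -> d / V _ V: fires at position(s) 3: bibudmanibgu
surface: bibudmanibgu


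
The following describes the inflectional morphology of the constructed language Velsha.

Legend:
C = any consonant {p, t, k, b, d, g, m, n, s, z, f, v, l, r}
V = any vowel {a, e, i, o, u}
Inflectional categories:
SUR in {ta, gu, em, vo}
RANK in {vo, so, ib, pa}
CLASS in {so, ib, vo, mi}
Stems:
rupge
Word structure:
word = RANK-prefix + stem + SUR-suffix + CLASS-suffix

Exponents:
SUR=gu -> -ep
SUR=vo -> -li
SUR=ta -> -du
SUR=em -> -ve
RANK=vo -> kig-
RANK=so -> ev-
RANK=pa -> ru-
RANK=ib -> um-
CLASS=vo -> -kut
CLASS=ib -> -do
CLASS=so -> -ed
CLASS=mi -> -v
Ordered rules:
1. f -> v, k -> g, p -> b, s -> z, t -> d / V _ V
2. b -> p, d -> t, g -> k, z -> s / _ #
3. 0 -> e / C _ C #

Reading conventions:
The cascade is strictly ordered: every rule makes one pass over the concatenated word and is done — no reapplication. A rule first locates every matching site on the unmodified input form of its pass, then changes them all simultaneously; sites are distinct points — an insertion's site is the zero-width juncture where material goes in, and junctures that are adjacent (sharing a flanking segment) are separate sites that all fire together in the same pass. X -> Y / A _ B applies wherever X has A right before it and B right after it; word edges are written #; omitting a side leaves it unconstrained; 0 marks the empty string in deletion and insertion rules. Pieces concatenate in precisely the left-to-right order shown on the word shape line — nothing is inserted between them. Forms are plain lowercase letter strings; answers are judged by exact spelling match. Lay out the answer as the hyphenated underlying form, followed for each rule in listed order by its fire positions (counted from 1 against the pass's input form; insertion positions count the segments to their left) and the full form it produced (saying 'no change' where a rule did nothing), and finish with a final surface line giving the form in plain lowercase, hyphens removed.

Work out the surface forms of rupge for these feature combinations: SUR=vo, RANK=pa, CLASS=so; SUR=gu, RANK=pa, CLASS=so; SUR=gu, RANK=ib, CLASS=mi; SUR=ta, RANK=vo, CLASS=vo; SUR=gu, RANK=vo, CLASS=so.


cell SUR=vo, RANK=pa, CLASS=so:
underlying: ru-rupge-li-ed
1. f -> v, k -> g, p -> b, s -> z, t -> d / V _ V: no change
2. b -> p, d -> t, g -> k, z -> s / _ #: fires at position(s) 11: rurupgeliet
3. 0 -> e / C _ C #: no change
surface: rurupgeliet

cell SUR=gu, RANK=pa, CLASS=so:
underlying: ru-rupge-ep-ed
1. f -> v, k -> g, p -> b, s -> z, t -> d / V _ V: fires at position(s) 9: rurupgeebed
2. b -> p, d -> t, g -> k, z -> s / _ #: fires at position(s) 11: rurupgeebet
3. 0 -> e / C _ C #: no change
surface: rurupgeebet

cell SUR=gu, RANK=ib, CLASS=mi:
underlying: um-rupge-ep-v
1. f -> v, k -> g, p -> b, s -> z, t -> d / V _ V: no change
2. b -> p, d -> t, g -> k, z -> s / _ #: no change
3. 0 -> e / C _ C #: inserts after position(s) 9: umrupgeepev
surface: umrupgeepev

cell SUR=ta, RANK=vo, CLASS=vo:
underlying: kig-rupge-du-kut
1. f -> v, k -> g, p -> b, s -> z, t -> d / V _ V: fires at position(s) 11: kigrupgedugut
2. b -> p, d -> t, g -> k, z -> s / _ #: no change
3. 0 -> e / C _ C #: no change
surface: kigrupgedugut

cell SUR=gu, RANK=vo, CLASS=so:
underlying: kig-rupge-ep-ed
1. f -> v, k -> g, p -> b, s -> z, t -> d / V _ V: fires at position(s) 10: kigrupgeebed
2. b -> p, d -> t, g -> k, z -> s / _ #: fires at position(s) 12: kigrupgeebet
3. 0 -> e / C _ C #: no change
surface: kigrupgeebet


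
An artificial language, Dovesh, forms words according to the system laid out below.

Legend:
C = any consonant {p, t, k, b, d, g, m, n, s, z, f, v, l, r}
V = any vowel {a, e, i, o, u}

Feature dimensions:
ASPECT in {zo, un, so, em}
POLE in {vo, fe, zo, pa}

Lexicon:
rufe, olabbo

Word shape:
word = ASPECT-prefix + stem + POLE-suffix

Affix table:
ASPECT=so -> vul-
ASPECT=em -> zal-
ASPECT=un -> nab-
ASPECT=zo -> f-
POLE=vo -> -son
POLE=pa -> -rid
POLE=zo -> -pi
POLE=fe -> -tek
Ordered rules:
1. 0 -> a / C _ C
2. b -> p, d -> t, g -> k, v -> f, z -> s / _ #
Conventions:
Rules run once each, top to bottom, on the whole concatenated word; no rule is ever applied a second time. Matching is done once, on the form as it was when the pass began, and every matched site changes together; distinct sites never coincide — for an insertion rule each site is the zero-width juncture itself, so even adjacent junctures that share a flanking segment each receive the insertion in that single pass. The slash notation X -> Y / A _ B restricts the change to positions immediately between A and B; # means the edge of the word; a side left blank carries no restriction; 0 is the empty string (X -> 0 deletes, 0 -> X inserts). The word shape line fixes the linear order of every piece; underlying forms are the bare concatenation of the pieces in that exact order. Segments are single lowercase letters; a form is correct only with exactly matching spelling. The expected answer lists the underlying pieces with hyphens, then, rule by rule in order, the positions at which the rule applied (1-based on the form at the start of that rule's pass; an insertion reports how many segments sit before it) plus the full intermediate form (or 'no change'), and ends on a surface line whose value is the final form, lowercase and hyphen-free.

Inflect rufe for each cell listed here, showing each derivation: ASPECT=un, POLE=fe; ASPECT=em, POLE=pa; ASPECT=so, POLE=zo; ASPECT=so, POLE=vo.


cell ASPECT=un, POLE=fe:
underlying: nab-rufe-tek
1. 0 -> a / C _ C: inserts after position(s) 3: nabarufetek
2. b -> p, d -> t, g -> k, v -> f, z -> s / _ #: no change
surface: nabarufetek

cell ASPECT=em, POLE=pa:
underlying: zal-rufe-rid
1. 0 -> a / C _ C: inserts after position(s) 3: zalaruferid
2. b -> p, d -> t, g -> k, v -> f, z -> s / _ #: fires at position(s) 11: zalaruferit
surface: zalaruferit

cell ASPECT=so, POLE=zo:
underlying: vul-rufe-pi
1. 0 -> a / C _ C: inserts after position(s) 3: vularufepi
2. b -> p, d -> t, g -> k, v -> f, z -> s / _ #: no change
surface: vularufepi

cell ASPECT=so, POLE=vo:
underlying: vul-rufe-son
1. 0 -> a / C _ C: inserts after position(s) 3: vularufeson
2. b -> p, d -> t, g -> k, v -> f, z -> s / _ #: no change
surface: vularufeson


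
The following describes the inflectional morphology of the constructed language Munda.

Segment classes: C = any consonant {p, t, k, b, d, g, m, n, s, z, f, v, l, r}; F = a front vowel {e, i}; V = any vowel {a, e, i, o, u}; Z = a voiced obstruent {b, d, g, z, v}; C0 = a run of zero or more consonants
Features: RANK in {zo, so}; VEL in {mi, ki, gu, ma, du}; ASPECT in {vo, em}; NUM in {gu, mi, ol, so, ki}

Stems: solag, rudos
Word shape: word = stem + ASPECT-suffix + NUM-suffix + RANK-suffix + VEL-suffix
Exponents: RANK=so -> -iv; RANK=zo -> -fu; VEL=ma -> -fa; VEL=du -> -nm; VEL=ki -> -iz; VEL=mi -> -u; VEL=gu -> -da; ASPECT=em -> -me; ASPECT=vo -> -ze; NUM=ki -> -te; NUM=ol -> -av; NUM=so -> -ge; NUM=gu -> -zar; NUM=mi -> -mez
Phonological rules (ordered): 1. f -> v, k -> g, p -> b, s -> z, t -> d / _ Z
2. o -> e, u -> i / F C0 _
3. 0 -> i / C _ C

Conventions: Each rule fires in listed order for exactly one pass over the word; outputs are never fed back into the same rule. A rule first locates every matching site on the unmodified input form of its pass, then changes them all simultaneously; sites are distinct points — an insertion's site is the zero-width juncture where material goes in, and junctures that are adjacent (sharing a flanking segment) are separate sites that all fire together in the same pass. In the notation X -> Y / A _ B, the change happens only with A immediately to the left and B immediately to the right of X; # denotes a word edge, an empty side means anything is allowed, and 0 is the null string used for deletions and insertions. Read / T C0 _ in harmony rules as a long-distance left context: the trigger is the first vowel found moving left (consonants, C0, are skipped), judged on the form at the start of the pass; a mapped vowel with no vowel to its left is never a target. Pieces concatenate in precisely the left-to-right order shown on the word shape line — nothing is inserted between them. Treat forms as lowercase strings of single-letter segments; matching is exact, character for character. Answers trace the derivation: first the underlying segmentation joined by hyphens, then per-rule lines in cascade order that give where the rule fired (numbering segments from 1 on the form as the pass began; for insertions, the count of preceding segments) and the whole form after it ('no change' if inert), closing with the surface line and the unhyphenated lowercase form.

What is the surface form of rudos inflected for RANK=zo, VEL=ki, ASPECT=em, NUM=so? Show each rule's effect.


underlying: rudos-me-ge-fu-iz
1. f -> v, k -> g, p -> b, s -> z, t -> d / _ Z: no change
2. o -> e, u -> i / F C0 _: fires at position(s) 11: rudosmegefiiz
3. 0 -> i / C _ C: inserts after position(s) 5: rudosimegefiiz
surface: rudosimegefiiz


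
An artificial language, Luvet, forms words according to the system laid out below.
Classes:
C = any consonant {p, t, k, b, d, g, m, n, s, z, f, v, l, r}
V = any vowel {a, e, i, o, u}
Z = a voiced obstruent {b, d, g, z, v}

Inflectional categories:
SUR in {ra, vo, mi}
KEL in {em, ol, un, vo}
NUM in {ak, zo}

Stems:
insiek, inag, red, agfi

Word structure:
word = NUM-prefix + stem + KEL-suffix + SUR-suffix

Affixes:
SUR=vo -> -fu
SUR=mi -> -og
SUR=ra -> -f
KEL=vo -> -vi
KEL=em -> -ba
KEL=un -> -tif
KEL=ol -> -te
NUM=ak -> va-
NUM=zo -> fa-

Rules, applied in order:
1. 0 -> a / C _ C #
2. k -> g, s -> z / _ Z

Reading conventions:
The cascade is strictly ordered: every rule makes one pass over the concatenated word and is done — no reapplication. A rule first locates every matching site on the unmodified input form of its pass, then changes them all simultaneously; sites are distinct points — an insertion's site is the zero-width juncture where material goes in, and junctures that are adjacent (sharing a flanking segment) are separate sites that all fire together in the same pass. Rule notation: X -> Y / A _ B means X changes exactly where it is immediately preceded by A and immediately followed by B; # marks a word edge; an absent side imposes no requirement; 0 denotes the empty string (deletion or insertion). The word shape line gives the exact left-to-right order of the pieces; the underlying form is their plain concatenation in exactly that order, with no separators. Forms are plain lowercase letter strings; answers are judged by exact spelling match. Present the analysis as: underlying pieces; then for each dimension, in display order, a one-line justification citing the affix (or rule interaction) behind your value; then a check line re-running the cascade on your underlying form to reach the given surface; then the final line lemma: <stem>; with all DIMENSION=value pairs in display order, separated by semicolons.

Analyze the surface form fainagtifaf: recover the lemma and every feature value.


underlying: fa-inag-tif-f
SUR=ra - signalled by the affix -f
KEL=un - signalled by the affix -tif
NUM=zo - signalled by the affix fa-
check: fainagtiff -> fainagtifaf -> fainagtifaf
lemma: inag; SUR=ra; KEL=un; NUM=zo
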